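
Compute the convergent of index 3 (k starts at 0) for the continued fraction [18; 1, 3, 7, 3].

544/29

Using pₖ = aₖpₖ₋₁ + pₖ₋₂, qₖ = aₖqₖ₋₁ + qₖ₋₂ (with p₋₁=1, p₋₂=0, q₋₁=0, q₋₂=1):
  k=0: a=18, p=18, q=1
  k=1: a=1, p=19, q=1
  k=2: a=3, p=75, q=4
  k=3: a=7, p=544, q=29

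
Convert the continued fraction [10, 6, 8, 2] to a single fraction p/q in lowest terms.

1057/104

Fold from the inside: start with 2/1.
  8 + 1/2 = 17/2
  6 + 2/17 = 104/17
  10 + 17/104 = 1057/104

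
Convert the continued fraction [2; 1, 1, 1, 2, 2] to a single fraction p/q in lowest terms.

50/19

Fold from the inside: start with 2/1.
  2 + 1/2 = 5/2
  1 + 2/5 = 7/5
  1 + 5/7 = 12/7
  1 + 7/12 = 19/12
  2 + 12/19 = 50/19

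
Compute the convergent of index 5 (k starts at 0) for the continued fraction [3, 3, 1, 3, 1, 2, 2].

Using pₖ = aₖpₖ₋₁ + pₖ₋₂, qₖ = aₖqₖ₋₁ + qₖ₋₂ (with p₋₁=1, p₋₂=0, q₋₁=0, q₋₂=1):
  k=0: a=3, p=3, q=1
  k=1: a=3, p=10, q=3
  k=2: a=1, p=13, q=4
  k=3: a=3, p=49, q=15
  k=4: a=1, p=62, q=19
  k=5: a=2, p=173, q=53

173/53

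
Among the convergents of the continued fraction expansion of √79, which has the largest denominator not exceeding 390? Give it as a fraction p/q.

√79 = [8; 1, 7, 1, 16, …] (period length 4).
Convergents:
  p_0/q_0 = 8/1
  p_1/q_1 = 9/1
  p_2/q_2 = 71/8
  p_3/q_3 = 80/9
  p_4/q_4 = 1351/152
  p_5/q_5 = 1431/161
  p_6/q_6 = 11368/1279
q_5 = 161 ≤ 390 < 1279 = q_6, so the answer is 1431/161.

1431/161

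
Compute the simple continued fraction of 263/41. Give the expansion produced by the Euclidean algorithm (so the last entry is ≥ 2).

[6; 2, 2, 2, 3]

263 = 6×41 + 17
41 = 2×17 + 7
17 = 2×7 + 3
7 = 2×3 + 1
3 = 3×1 + 0  (stop)
So 263/41 = [6; 2, 2, 2, 3].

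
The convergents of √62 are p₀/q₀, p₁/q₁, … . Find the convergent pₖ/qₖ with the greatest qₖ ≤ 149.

1000/127

√62 = [7; 1, 6, 1, 14, …] (period length 4).
Convergents:
  p_0/q_0 = 7/1
  p_1/q_1 = 8/1
  p_2/q_2 = 55/7
  p_3/q_3 = 63/8
  p_4/q_4 = 937/119
  p_5/q_5 = 1000/127
  p_6/q_6 = 6937/881
q_5 = 127 ≤ 149 < 881 = q_6, so the answer is 1000/127.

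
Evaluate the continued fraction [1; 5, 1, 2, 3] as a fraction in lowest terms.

67/57

Fold from the inside: start with 3/1.
  2 + 1/3 = 7/3
  1 + 3/7 = 10/7
  5 + 7/10 = 57/10
  1 + 10/57 = 67/57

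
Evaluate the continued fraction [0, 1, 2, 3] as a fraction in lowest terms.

Using pₖ = aₖpₖ₋₁ + pₖ₋₂ and qₖ = aₖqₖ₋₁ + qₖ₋₂:
  k=0: a=0, p=0, q=1
  k=1: a=1, p=1, q=1
  k=2: a=2, p=2, q=3
  k=3: a=3, p=7, q=10

7/10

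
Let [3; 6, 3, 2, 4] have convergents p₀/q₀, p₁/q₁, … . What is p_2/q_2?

60/19

Using pₖ = aₖpₖ₋₁ + pₖ₋₂, qₖ = aₖqₖ₋₁ + qₖ₋₂ (with p₋₁=1, p₋₂=0, q₋₁=0, q₋₂=1):
  k=0: a=3, p=3, q=1
  k=1: a=6, p=19, q=6
  k=2: a=3, p=60, q=19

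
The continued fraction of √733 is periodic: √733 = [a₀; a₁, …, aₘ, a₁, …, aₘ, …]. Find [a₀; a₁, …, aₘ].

[27; 13, 1, 1, 13, 54]

a₀ = ⌊√733⌋ = 27.
With m₀=0, d₀=1 and mₖ₊₁ = dₖaₖ − mₖ, dₖ₊₁ = (n − mₖ₊₁²)/dₖ, aₖ₊₁ = ⌊(a₀+mₖ₊₁)/dₖ₊₁⌋:
  k=1: m=27, d=4, a=13
  k=2: m=25, d=27, a=1
  k=3: m=2, d=27, a=1
  k=4: m=25, d=4, a=13
  k=5: m=27, d=1, a=54
d=1 and a=2a₀=54 at k=5, so the next step gives (m, d) = (27, 4) again — its k=1 value — and the period has length 5.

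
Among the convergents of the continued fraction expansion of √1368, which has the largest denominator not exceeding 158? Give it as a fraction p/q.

2737/74

√1368 = [36; 1, 72, …] (period length 2).
Convergents:
  p_0/q_0 = 36/1
  p_1/q_1 = 37/1
  p_2/q_2 = 2700/73
  p_3/q_3 = 2737/74
  p_4/q_4 = 199764/5401
q_3 = 74 ≤ 158 < 5401 = q_4, so the answer is 2737/74.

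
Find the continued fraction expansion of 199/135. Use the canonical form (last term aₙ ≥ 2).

199 = 1*135 + 64
135 = 2*64 + 7
64 = 9*7 + 1
7 = 7*1 + 0  (stop)
So 199/135 = [1; 2, 9, 7].

[1; 2, 9, 7]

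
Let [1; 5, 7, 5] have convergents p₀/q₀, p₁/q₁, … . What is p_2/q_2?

Using pₖ = aₖpₖ₋₁ + pₖ₋₂, qₖ = aₖqₖ₋₁ + qₖ₋₂ (with p₋₁=1, p₋₂=0, q₋₁=0, q₋₂=1):
  k=0: a=1, p=1, q=1
  k=1: a=5, p=6, q=5
  k=2: a=7, p=43, q=36

43/36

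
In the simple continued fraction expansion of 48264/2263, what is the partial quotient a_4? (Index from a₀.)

48264 = 21·2263 + 741   →  a_0 = 21
2263 = 3·741 + 40   →  a_1 = 3
741 = 18·40 + 21   →  a_2 = 18
40 = 1·21 + 19   →  a_3 = 1
21 = 1·19 + 2   →  a_4 = 1

1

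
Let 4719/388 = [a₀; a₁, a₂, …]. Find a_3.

3

4719 = 12·388 + 63   →  a_0 = 12
388 = 6·63 + 10   →  a_1 = 6
63 = 6·10 + 3   →  a_2 = 6
10 = 3·3 + 1   →  a_3 = 3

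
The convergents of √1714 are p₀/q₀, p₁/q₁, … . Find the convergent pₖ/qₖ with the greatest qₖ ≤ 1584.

√1714 = [41; 2, 2, 82, …] (period length 3).
Convergents:
  p_0/q_0 = 41/1
  p_1/q_1 = 83/2
  p_2/q_2 = 207/5
  p_3/q_3 = 17057/412
  p_4/q_4 = 34321/829
  p_5/q_5 = 85699/2070
q_4 = 829 ≤ 1584 < 2070 = q_5, so the answer is 34321/829.

34321/829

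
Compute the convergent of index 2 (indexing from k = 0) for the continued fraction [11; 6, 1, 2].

Using pₖ = aₖpₖ₋₁ + pₖ₋₂, qₖ = aₖqₖ₋₁ + qₖ₋₂ (with p₋₁=1, p₋₂=0, q₋₁=0, q₋₂=1):
  k=0: a=11, p=11, q=1
  k=1: a=6, p=67, q=6
  k=2: a=1, p=78, q=7

78/7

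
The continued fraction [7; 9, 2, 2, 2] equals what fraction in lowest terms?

Using pₖ = aₖpₖ₋₁ + pₖ₋₂ and qₖ = aₖqₖ₋₁ + qₖ₋₂:
  k=0: a=7, p=7, q=1
  k=1: a=9, p=64, q=9
  k=2: a=2, p=135, q=19
  k=3: a=2, p=334, q=47
  k=4: a=2, p=803, q=113

803/113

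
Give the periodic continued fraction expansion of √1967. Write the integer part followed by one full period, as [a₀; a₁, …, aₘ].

a₀ = ⌊√1967⌋ = 44.
With m₀=0, d₀=1 and mₖ₊₁ = dₖaₖ − mₖ, dₖ₊₁ = (n − mₖ₊₁²)/dₖ, aₖ₊₁ = ⌊(a₀+mₖ₊₁)/dₖ₊₁⌋:
  k=1: m=44, d=31, a=2
  k=2: m=18, d=53, a=1
  k=3: m=35, d=14, a=5
  k=4: m=35, d=53, a=1
  k=5: m=18, d=31, a=2
  k=6: m=44, d=1, a=88
d=1 and a=2a₀=88 at k=6, so the next step gives (m, d) = (44, 31) again — its k=1 value — and the period has length 6.

[44; 2, 1, 5, 1, 2, 88]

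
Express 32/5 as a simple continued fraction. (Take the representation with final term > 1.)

32 = 6*5 + 2
5 = 2*2 + 1
2 = 2*1 + 0  (stop)
So 32/5 = [6; 2, 2].

[6; 2, 2]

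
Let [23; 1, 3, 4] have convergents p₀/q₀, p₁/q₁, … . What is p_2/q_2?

95/4

Using pₖ = aₖpₖ₋₁ + pₖ₋₂, qₖ = aₖqₖ₋₁ + qₖ₋₂ (with p₋₁=1, p₋₂=0, q₋₁=0, q₋₂=1):
  k=0: a=23, p=23, q=1
  k=1: a=1, p=24, q=1
  k=2: a=3, p=95, q=4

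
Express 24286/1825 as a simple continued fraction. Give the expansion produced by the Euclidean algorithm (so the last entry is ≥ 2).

[13; 3, 3, 1, 19, 3, 2]

24286 = 13*1825 + 561
1825 = 3*561 + 142
561 = 3*142 + 135
142 = 1*135 + 7
135 = 19*7 + 2
7 = 3*2 + 1
2 = 2*1 + 0  (stop)
So 24286/1825 = [13; 3, 3, 1, 19, 3, 2].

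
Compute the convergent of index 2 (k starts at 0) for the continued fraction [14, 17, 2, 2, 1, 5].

Using pₖ = aₖpₖ₋₁ + pₖ₋₂, qₖ = aₖqₖ₋₁ + qₖ₋₂ (with p₋₁=1, p₋₂=0, q₋₁=0, q₋₂=1):
  k=0: a=14, p=14, q=1
  k=1: a=17, p=239, q=17
  k=2: a=2, p=492, q=35

492/35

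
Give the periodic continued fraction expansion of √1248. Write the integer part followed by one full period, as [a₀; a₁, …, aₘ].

[35; 3, 17, 3, 70]

a₀ = ⌊√1248⌋ = 35.
With m₀=0, d₀=1 and mₖ₊₁ = dₖaₖ − mₖ, dₖ₊₁ = (n − mₖ₊₁²)/dₖ, aₖ₊₁ = ⌊(a₀+mₖ₊₁)/dₖ₊₁⌋:
  k=1: m=35, d=23, a=3
  k=2: m=34, d=4, a=17
  k=3: m=34, d=23, a=3
  k=4: m=35, d=1, a=70
d=1 and a=2a₀=70 at k=4, so the next step gives (m, d) = (35, 23) again — its k=1 value — and the period has length 4.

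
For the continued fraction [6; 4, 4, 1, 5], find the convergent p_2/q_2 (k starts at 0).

106/17

Using pₖ = aₖpₖ₋₁ + pₖ₋₂, qₖ = aₖqₖ₋₁ + qₖ₋₂ (with p₋₁=1, p₋₂=0, q₋₁=0, q₋₂=1):
  k=0: a=6, p=6, q=1
  k=1: a=4, p=25, q=4
  k=2: a=4, p=106, q=17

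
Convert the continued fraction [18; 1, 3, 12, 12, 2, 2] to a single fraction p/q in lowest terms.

57353/3058

Using pₖ = aₖpₖ₋₁ + pₖ₋₂ and qₖ = aₖqₖ₋₁ + qₖ₋₂:
  k=0: a=18, p=18, q=1
  k=1: a=1, p=19, q=1
  k=2: a=3, p=75, q=4
  k=3: a=12, p=919, q=49
  k=4: a=12, p=11103, q=592
  k=5: a=2, p=23125, q=1233
  k=6: a=2, p=57353, q=3058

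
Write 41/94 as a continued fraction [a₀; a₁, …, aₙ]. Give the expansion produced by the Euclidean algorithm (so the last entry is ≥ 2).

[0; 2, 3, 2, 2, 2]

41 = 0·94 + 41
94 = 2·41 + 12
41 = 3·12 + 5
12 = 2·5 + 2
5 = 2·2 + 1
2 = 2·1 + 0  (stop)
So 41/94 = [0; 2, 3, 2, 2, 2].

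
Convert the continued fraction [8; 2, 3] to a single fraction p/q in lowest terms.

Fold from the inside: start with 3/1.
  2 + 1/3 = 7/3
  8 + 3/7 = 59/7

59/7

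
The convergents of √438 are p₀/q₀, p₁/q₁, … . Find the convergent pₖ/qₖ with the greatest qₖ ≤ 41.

293/14

√438 = [20; 1, 12, 1, 40, …] (period length 4).
Convergents:
  p_0/q_0 = 20/1
  p_1/q_1 = 21/1
  p_2/q_2 = 272/13
  p_3/q_3 = 293/14
  p_4/q_4 = 11992/573
q_3 = 14 ≤ 41 < 573 = q_4, so the answer is 293/14.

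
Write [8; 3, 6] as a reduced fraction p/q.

158/19

Fold from the inside: start with 6/1.
  3 + 1/6 = 19/6
  8 + 6/19 = 158/19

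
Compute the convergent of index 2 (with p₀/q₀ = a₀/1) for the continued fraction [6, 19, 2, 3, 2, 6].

Using pₖ = aₖpₖ₋₁ + pₖ₋₂, qₖ = aₖqₖ₋₁ + qₖ₋₂ (with p₋₁=1, p₋₂=0, q₋₁=0, q₋₂=1):
  k=0: a=6, p=6, q=1
  k=1: a=19, p=115, q=19
  k=2: a=2, p=236, q=39

236/39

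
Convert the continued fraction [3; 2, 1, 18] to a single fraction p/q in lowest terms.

187/56

Using pₖ = aₖpₖ₋₁ + pₖ₋₂ and qₖ = aₖqₖ₋₁ + qₖ₋₂:
  k=0: a=3, p=3, q=1
  k=1: a=2, p=7, q=2
  k=2: a=1, p=10, q=3
  k=3: a=18, p=187, q=56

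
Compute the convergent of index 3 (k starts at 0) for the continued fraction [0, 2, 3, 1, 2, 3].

4/9

Using pₖ = aₖpₖ₋₁ + pₖ₋₂, qₖ = aₖqₖ₋₁ + qₖ₋₂ (with p₋₁=1, p₋₂=0, q₋₁=0, q₋₂=1):
  k=0: a=0, p=0, q=1
  k=1: a=2, p=1, q=2
  k=2: a=3, p=3, q=7
  k=3: a=1, p=4, q=9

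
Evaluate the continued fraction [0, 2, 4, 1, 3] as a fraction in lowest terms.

19/42

Fold from the inside: start with 3/1.
  1 + 1/3 = 4/3
  4 + 3/4 = 19/4
  2 + 4/19 = 42/19
  0 + 19/42 = 19/42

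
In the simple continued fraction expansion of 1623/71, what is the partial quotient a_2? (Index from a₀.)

6

1623 = 22·71 + 61   →  a_0 = 22
71 = 1·61 + 10   →  a_1 = 1
61 = 6·10 + 1   →  a_2 = 6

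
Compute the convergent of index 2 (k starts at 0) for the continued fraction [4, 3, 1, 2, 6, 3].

Using pₖ = aₖpₖ₋₁ + pₖ₋₂, qₖ = aₖqₖ₋₁ + qₖ₋₂ (with p₋₁=1, p₋₂=0, q₋₁=0, q₋₂=1):
  k=0: a=4, p=4, q=1
  k=1: a=3, p=13, q=3
  k=2: a=1, p=17, q=4

17/4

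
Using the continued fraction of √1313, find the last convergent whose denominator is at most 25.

√1313 = [36; 4, 4, 72, …] (period length 3).
Convergents:
  p_0/q_0 = 36/1
  p_1/q_1 = 145/4
  p_2/q_2 = 616/17
  p_3/q_3 = 44497/1228
q_2 = 17 ≤ 25 < 1228 = q_3, so the answer is 616/17.

616/17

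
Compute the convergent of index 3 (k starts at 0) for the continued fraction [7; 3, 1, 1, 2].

Using pₖ = aₖpₖ₋₁ + pₖ₋₂, qₖ = aₖqₖ₋₁ + qₖ₋₂ (with p₋₁=1, p₋₂=0, q₋₁=0, q₋₂=1):
  k=0: a=7, p=7, q=1
  k=1: a=3, p=22, q=3
  k=2: a=1, p=29, q=4
  k=3: a=1, p=51, q=7

51/7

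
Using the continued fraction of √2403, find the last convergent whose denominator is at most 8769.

√2403 = [49; 49, 98, …] (period length 2).
Convergents:
  p_0/q_0 = 49/1
  p_1/q_1 = 2402/49
  p_2/q_2 = 235445/4803
  p_3/q_3 = 11539207/235396
q_2 = 4803 ≤ 8769 < 235396 = q_3, so the answer is 235445/4803.

235445/4803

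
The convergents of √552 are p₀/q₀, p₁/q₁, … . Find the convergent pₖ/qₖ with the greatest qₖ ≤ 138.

2185/93

√552 = [23; 2, 46, …] (period length 2).
Convergents:
  p_0/q_0 = 23/1
  p_1/q_1 = 47/2
  p_2/q_2 = 2185/93
  p_3/q_3 = 4417/188
q_2 = 93 ≤ 138 < 188 = q_3, so the answer is 2185/93.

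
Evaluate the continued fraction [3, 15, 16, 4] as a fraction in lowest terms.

Using pₖ = aₖpₖ₋₁ + pₖ₋₂ and qₖ = aₖqₖ₋₁ + qₖ₋₂:
  k=0: a=3, p=3, q=1
  k=1: a=15, p=46, q=15
  k=2: a=16, p=739, q=241
  k=3: a=4, p=3002, q=979

3002/979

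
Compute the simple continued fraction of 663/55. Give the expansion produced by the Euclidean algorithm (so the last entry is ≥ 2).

[12; 18, 3]

663 = 12*55 + 3
55 = 18*3 + 1
3 = 3*1 + 0  (stop)
So 663/55 = [12; 18, 3].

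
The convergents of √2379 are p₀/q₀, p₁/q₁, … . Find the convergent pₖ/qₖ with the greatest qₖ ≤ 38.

1512/31

√2379 = [48; 1, 3, 2, 3, 1, 96, …] (period length 6).
Convergents:
  p_0/q_0 = 48/1
  p_1/q_1 = 49/1
  p_2/q_2 = 195/4
  p_3/q_3 = 439/9
  p_4/q_4 = 1512/31
  p_5/q_5 = 1951/40
q_4 = 31 ≤ 38 < 40 = q_5, so the answer is 1512/31.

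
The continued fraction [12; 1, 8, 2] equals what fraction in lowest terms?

Fold from the inside: start with 2/1.
  8 + 1/2 = 17/2
  1 + 2/17 = 19/17
  12 + 17/19 = 245/19

245/19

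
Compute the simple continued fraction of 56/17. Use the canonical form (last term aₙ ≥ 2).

56 = 3·17 + 5
17 = 3·5 + 2
5 = 2·2 + 1
2 = 2·1 + 0  (stop)
So 56/17 = [3; 3, 2, 2].

[3; 3, 2, 2]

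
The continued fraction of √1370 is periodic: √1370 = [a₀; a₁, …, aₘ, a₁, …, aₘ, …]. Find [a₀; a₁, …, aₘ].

[37; 74]

a₀ = ⌊√1370⌋ = 37.
With m₀=0, d₀=1 and mₖ₊₁ = dₖaₖ − mₖ, dₖ₊₁ = (n − mₖ₊₁²)/dₖ, aₖ₊₁ = ⌊(a₀+mₖ₊₁)/dₖ₊₁⌋:
  k=1: m=37, d=1, a=74
d=1 and a=2a₀=74 at k=1, so the next step gives (m, d) = (37, 1) again — its k=1 value — and the period has length 1.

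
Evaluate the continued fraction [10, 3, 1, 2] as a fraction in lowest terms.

113/11

Using pₖ = aₖpₖ₋₁ + pₖ₋₂ and qₖ = aₖqₖ₋₁ + qₖ₋₂:
  k=0: a=10, p=10, q=1
  k=1: a=3, p=31, q=3
  k=2: a=1, p=41, q=4
  k=3: a=2, p=113, q=11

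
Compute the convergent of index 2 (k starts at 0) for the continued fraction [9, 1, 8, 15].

89/9

Using pₖ = aₖpₖ₋₁ + pₖ₋₂, qₖ = aₖqₖ₋₁ + qₖ₋₂ (with p₋₁=1, p₋₂=0, q₋₁=0, q₋₂=1):
  k=0: a=9, p=9, q=1
  k=1: a=1, p=10, q=1
  k=2: a=8, p=89, q=9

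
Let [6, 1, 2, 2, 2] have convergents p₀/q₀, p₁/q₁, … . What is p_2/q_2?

20/3

Using pₖ = aₖpₖ₋₁ + pₖ₋₂, qₖ = aₖqₖ₋₁ + qₖ₋₂ (with p₋₁=1, p₋₂=0, q₋₁=0, q₋₂=1):
  k=0: a=6, p=6, q=1
  k=1: a=1, p=7, q=1
  k=2: a=2, p=20, q=3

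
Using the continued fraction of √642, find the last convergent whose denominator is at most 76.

√642 = [25; 2, 1, 24, 1, 2, 50, …] (period length 6).
Convergents:
  p_0/q_0 = 25/1
  p_1/q_1 = 51/2
  p_2/q_2 = 76/3
  p_3/q_3 = 1875/74
  p_4/q_4 = 1951/77
q_3 = 74 ≤ 76 < 77 = q_4, so the answer is 1875/74.

1875/74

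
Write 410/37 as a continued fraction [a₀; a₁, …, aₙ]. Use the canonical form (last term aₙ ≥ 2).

410 = 11×37 + 3
37 = 12×3 + 1
3 = 3×1 + 0  (stop)
So 410/37 = [11; 12, 3].

[11; 12, 3]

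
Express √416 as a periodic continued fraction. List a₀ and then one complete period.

[20; 2, 1, 1, 9, 1, 1, 2, 40]

a₀ = ⌊√416⌋ = 20.
With m₀=0, d₀=1 and mₖ₊₁ = dₖaₖ − mₖ, dₖ₊₁ = (n − mₖ₊₁²)/dₖ, aₖ₊₁ = ⌊(a₀+mₖ₊₁)/dₖ₊₁⌋:
  k=1: m=20, d=16, a=2
  k=2: m=12, d=17, a=1
  k=3: m=5, d=23, a=1
  k=4: m=18, d=4, a=9
  k=5: m=18, d=23, a=1
  k=6: m=5, d=17, a=1
  k=7: m=12, d=16, a=2
  k=8: m=20, d=1, a=40
d=1 and a=2a₀=40 at k=8, so the next step gives (m, d) = (20, 16) again — its k=1 value — and the period has length 8.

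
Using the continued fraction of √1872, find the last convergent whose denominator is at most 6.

173/4

√1872 = [43; 3, 1, 3, 86, …] (period length 4).
Convergents:
  p_0/q_0 = 43/1
  p_1/q_1 = 130/3
  p_2/q_2 = 173/4
  p_3/q_3 = 649/15
q_2 = 4 ≤ 6 < 15 = q_3, so the answer is 173/4.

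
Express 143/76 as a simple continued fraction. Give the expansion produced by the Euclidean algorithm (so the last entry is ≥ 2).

[1; 1, 7, 2, 4]

143 = 1*76 + 67
76 = 1*67 + 9
67 = 7*9 + 4
9 = 2*4 + 1
4 = 4*1 + 0  (stop)
So 143/76 = [1; 1, 7, 2, 4].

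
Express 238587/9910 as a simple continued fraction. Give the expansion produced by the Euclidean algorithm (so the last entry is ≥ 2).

238587 = 24*9910 + 747
9910 = 13*747 + 199
747 = 3*199 + 150
199 = 1*150 + 49
150 = 3*49 + 3
49 = 16*3 + 1
3 = 3*1 + 0  (stop)
So 238587/9910 = [24; 13, 3, 1, 3, 16, 3].

[24; 13, 3, 1, 3, 16, 3]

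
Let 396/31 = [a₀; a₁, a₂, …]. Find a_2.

396 = 12·31 + 24   →  a_0 = 12
31 = 1·24 + 7   →  a_1 = 1
24 = 3·7 + 3   →  a_2 = 3

3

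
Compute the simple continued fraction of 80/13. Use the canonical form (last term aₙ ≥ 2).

[6; 6, 2]

80 = 6·13 + 2
13 = 6·2 + 1
2 = 2·1 + 0  (stop)
So 80/13 = [6; 6, 2].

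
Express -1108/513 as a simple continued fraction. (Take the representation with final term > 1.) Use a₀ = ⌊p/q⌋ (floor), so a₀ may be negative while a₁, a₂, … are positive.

[-3; 1, 5, 3, 1, 9, 2]

-1108 = -3*513 + 431
513 = 1*431 + 82
431 = 5*82 + 21
82 = 3*21 + 19
21 = 1*19 + 2
19 = 9*2 + 1
2 = 2*1 + 0  (stop)
So -1108/513 = [-3; 1, 5, 3, 1, 9, 2].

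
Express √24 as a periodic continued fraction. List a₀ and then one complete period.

[4; 1, 8]

a₀ = ⌊√24⌋ = 4.
With m₀=0, d₀=1 and mₖ₊₁ = dₖaₖ − mₖ, dₖ₊₁ = (n − mₖ₊₁²)/dₖ, aₖ₊₁ = ⌊(a₀+mₖ₊₁)/dₖ₊₁⌋:
  k=1: m=4, d=8, a=1
  k=2: m=4, d=1, a=8
d=1 and a=2a₀=8 at k=2, so the next step gives (m, d) = (4, 8) again — its k=1 value — and the period has length 2.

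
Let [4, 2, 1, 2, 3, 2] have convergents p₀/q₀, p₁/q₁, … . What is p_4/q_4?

Using pₖ = aₖpₖ₋₁ + pₖ₋₂, qₖ = aₖqₖ₋₁ + qₖ₋₂ (with p₋₁=1, p₋₂=0, q₋₁=0, q₋₂=1):
  k=0: a=4, p=4, q=1
  k=1: a=2, p=9, q=2
  k=2: a=1, p=13, q=3
  k=3: a=2, p=35, q=8
  k=4: a=3, p=118, q=27

118/27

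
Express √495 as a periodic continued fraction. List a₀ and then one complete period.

[22; 4, 44]

a₀ = ⌊√495⌋ = 22.
With m₀=0, d₀=1 and mₖ₊₁ = dₖaₖ − mₖ, dₖ₊₁ = (n − mₖ₊₁²)/dₖ, aₖ₊₁ = ⌊(a₀+mₖ₊₁)/dₖ₊₁⌋:
  k=1: m=22, d=11, a=4
  k=2: m=22, d=1, a=44
d=1 and a=2a₀=44 at k=2, so the next step gives (m, d) = (22, 11) again — its k=1 value — and the period has length 2.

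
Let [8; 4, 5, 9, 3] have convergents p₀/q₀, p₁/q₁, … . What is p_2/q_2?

173/21

Using pₖ = aₖpₖ₋₁ + pₖ₋₂, qₖ = aₖqₖ₋₁ + qₖ₋₂ (with p₋₁=1, p₋₂=0, q₋₁=0, q₋₂=1):
  k=0: a=8, p=8, q=1
  k=1: a=4, p=33, q=4
  k=2: a=5, p=173, q=21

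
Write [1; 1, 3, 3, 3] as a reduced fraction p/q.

76/43

Fold from the inside: start with 3/1.
  3 + 1/3 = 10/3
  3 + 3/10 = 33/10
  1 + 10/33 = 43/33
  1 + 33/43 = 76/43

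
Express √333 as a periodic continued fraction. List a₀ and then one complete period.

[18; 4, 36]

a₀ = ⌊√333⌋ = 18.
With m₀=0, d₀=1 and mₖ₊₁ = dₖaₖ − mₖ, dₖ₊₁ = (n − mₖ₊₁²)/dₖ, aₖ₊₁ = ⌊(a₀+mₖ₊₁)/dₖ₊₁⌋:
  k=1: m=18, d=9, a=4
  k=2: m=18, d=1, a=36
d=1 and a=2a₀=36 at k=2, so the next step gives (m, d) = (18, 9) again — its k=1 value — and the period has length 2.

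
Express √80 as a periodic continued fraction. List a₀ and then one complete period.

a₀ = ⌊√80⌋ = 8.
With m₀=0, d₀=1 and mₖ₊₁ = dₖaₖ − mₖ, dₖ₊₁ = (n − mₖ₊₁²)/dₖ, aₖ₊₁ = ⌊(a₀+mₖ₊₁)/dₖ₊₁⌋:
  k=1: m=8, d=16, a=1
  k=2: m=8, d=1, a=16
d=1 and a=2a₀=16 at k=2, so the next step gives (m, d) = (8, 16) again — its k=1 value — and the period has length 2.

[8; 1, 16]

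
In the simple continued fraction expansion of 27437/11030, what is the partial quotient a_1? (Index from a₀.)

2

27437 = 2·11030 + 5377   →  a_0 = 2
11030 = 2·5377 + 276   →  a_1 = 2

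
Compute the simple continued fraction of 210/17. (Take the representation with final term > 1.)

[12; 2, 1, 5]

210 = 12·17 + 6
17 = 2·6 + 5
6 = 1·5 + 1
5 = 5·1 + 0  (stop)
So 210/17 = [12; 2, 1, 5].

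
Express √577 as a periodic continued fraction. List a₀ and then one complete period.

a₀ = ⌊√577⌋ = 24.

[24; 48]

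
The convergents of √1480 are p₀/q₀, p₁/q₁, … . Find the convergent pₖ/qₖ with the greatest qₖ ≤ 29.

654/17

√1480 = [38; 2, 8, 19, 8, 2, 76, …] (period length 6).
Convergents:
  p_0/q_0 = 38/1
  p_1/q_1 = 77/2
  p_2/q_2 = 654/17
  p_3/q_3 = 12503/325
q_2 = 17 ≤ 29 < 325 = q_3, so the answer is 654/17.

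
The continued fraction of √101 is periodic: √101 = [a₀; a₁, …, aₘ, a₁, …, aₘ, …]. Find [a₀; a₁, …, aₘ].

a₀ = ⌊√101⌋ = 10.
With m₀=0, d₀=1 and mₖ₊₁ = dₖaₖ − mₖ, dₖ₊₁ = (n − mₖ₊₁²)/dₖ, aₖ₊₁ = ⌊(a₀+mₖ₊₁)/dₖ₊₁⌋:
  k=1: m=10, d=1, a=20
d=1 and a=2a₀=20 at k=1, so the next step gives (m, d) = (10, 1) again — its k=1 value — and the period has length 1.

[10; 20]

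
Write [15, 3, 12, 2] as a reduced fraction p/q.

Using pₖ = aₖpₖ₋₁ + pₖ₋₂ and qₖ = aₖqₖ₋₁ + qₖ₋₂:
  k=0: a=15, p=15, q=1
  k=1: a=3, p=46, q=3
  k=2: a=12, p=567, q=37
  k=3: a=2, p=1180, q=77

1180/77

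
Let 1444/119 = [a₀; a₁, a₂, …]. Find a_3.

3

1444 = 12·119 + 16   →  a_0 = 12
119 = 7·16 + 7   →  a_1 = 7
16 = 2·7 + 2   →  a_2 = 2
7 = 3·2 + 1   →  a_3 = 3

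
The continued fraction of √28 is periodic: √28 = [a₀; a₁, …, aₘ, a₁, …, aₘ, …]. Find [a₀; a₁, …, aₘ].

[5; 3, 2, 3, 10]

a₀ = ⌊√28⌋ = 5.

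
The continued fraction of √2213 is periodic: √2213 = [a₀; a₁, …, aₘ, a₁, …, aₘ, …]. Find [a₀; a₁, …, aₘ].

[47; 23, 1, 1, 23, 94]

a₀ = ⌊√2213⌋ = 47.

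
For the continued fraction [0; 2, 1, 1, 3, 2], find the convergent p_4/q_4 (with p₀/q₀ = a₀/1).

7/18

Using pₖ = aₖpₖ₋₁ + pₖ₋₂, qₖ = aₖqₖ₋₁ + qₖ₋₂ (with p₋₁=1, p₋₂=0, q₋₁=0, q₋₂=1):
  k=0: a=0, p=0, q=1
  k=1: a=2, p=1, q=2
  k=2: a=1, p=1, q=3
  k=3: a=1, p=2, q=5
  k=4: a=3, p=7, q=18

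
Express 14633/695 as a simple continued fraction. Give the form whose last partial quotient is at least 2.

14633 = 21×695 + 38
695 = 18×38 + 11
38 = 3×11 + 5
11 = 2×5 + 1
5 = 5×1 + 0  (stop)
So 14633/695 = [21; 18, 3, 2, 5].

[21; 18, 3, 2, 5]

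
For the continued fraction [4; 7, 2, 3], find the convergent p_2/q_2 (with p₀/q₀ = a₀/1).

62/15

Using pₖ = aₖpₖ₋₁ + pₖ₋₂, qₖ = aₖqₖ₋₁ + qₖ₋₂ (with p₋₁=1, p₋₂=0, q₋₁=0, q₋₂=1):
  k=0: a=4, p=4, q=1
  k=1: a=7, p=29, q=7
  k=2: a=2, p=62, q=15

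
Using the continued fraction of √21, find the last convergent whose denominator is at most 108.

472/103

√21 = [4; 1, 1, 2, 1, 1, 8, …] (period length 6).
Convergents:
  p_0/q_0 = 4/1
  p_1/q_1 = 5/1
  p_2/q_2 = 9/2
  p_3/q_3 = 23/5
  p_4/q_4 = 32/7
  p_5/q_5 = 55/12
  p_6/q_6 = 472/103
  p_7/q_7 = 527/115
q_6 = 103 ≤ 108 < 115 = q_7, so the answer is 472/103.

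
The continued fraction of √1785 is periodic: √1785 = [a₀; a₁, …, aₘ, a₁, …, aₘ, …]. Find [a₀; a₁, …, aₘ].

[42; 4, 84]

a₀ = ⌊√1785⌋ = 42.
With m₀=0, d₀=1 and mₖ₊₁ = dₖaₖ − mₖ, dₖ₊₁ = (n − mₖ₊₁²)/dₖ, aₖ₊₁ = ⌊(a₀+mₖ₊₁)/dₖ₊₁⌋:
  k=1: m=42, d=21, a=4
  k=2: m=42, d=1, a=84
d=1 and a=2a₀=84 at k=2, so the next step gives (m, d) = (42, 21) again — its k=1 value — and the period has length 2.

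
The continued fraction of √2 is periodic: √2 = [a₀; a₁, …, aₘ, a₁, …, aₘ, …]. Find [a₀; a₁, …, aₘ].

a₀ = ⌊√2⌋ = 1.
With m₀=0, d₀=1 and mₖ₊₁ = dₖaₖ − mₖ, dₖ₊₁ = (n − mₖ₊₁²)/dₖ, aₖ₊₁ = ⌊(a₀+mₖ₊₁)/dₖ₊₁⌋:
  k=1: m=1, d=1, a=2
d=1 and a=2a₀=2 at k=1, so the next step gives (m, d) = (1, 1) again — its k=1 value — and the period has length 1.

[1; 2]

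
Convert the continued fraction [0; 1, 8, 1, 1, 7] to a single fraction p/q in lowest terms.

Using pₖ = aₖpₖ₋₁ + pₖ₋₂ and qₖ = aₖqₖ₋₁ + qₖ₋₂:
  k=0: a=0, p=0, q=1
  k=1: a=1, p=1, q=1
  k=2: a=8, p=8, q=9
  k=3: a=1, p=9, q=10
  k=4: a=1, p=17, q=19
  k=5: a=7, p=128, q=143

128/143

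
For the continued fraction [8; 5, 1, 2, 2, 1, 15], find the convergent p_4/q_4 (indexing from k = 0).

327/40

Using pₖ = aₖpₖ₋₁ + pₖ₋₂, qₖ = aₖqₖ₋₁ + qₖ₋₂ (with p₋₁=1, p₋₂=0, q₋₁=0, q₋₂=1):
  k=0: a=8, p=8, q=1
  k=1: a=5, p=41, q=5
  k=2: a=1, p=49, q=6
  k=3: a=2, p=139, q=17
  k=4: a=2, p=327, q=40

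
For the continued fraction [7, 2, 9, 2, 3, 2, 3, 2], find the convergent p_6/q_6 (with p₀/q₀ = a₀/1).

8170/1093

Using pₖ = aₖpₖ₋₁ + pₖ₋₂, qₖ = aₖqₖ₋₁ + qₖ₋₂ (with p₋₁=1, p₋₂=0, q₋₁=0, q₋₂=1):
  k=0: a=7, p=7, q=1
  k=1: a=2, p=15, q=2
  k=2: a=9, p=142, q=19
  k=3: a=2, p=299, q=40
  k=4: a=3, p=1039, q=139
  k=5: a=2, p=2377, q=318
  k=6: a=3, p=8170, q=1093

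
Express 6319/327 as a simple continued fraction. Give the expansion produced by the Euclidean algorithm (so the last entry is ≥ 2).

[19; 3, 11, 1, 3, 2]

6319 = 19·327 + 106
327 = 3·106 + 9
106 = 11·9 + 7
9 = 1·7 + 2
7 = 3·2 + 1
2 = 2·1 + 0  (stop)
So 6319/327 = [19; 3, 11, 1, 3, 2].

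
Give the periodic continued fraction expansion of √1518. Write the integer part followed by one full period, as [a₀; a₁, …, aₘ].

a₀ = ⌊√1518⌋ = 38.
With m₀=0, d₀=1 and mₖ₊₁ = dₖaₖ − mₖ, dₖ₊₁ = (n − mₖ₊₁²)/dₖ, aₖ₊₁ = ⌊(a₀+mₖ₊₁)/dₖ₊₁⌋:
  k=1: m=38, d=74, a=1
  k=2: m=36, d=3, a=24
  k=3: m=36, d=74, a=1
  k=4: m=38, d=1, a=76
d=1 and a=2a₀=76 at k=4, so the next step gives (m, d) = (38, 74) again — its k=1 value — and the period has length 4.

[38; 1, 24, 1, 76]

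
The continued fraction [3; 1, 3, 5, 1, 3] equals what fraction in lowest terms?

Fold from the inside: start with 3/1.
  1 + 1/3 = 4/3
  5 + 3/4 = 23/4
  3 + 4/23 = 73/23
  1 + 23/73 = 96/73
  3 + 73/96 = 361/96

361/96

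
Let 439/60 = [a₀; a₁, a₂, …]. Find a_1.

439 = 7·60 + 19   →  a_0 = 7
60 = 3·19 + 3   →  a_1 = 3

3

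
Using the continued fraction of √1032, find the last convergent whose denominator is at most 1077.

√1032 = [32; 8, 64, …] (period length 2).
Convergents:
  p_0/q_0 = 32/1
  p_1/q_1 = 257/8
  p_2/q_2 = 16480/513
  p_3/q_3 = 132097/4112
q_2 = 513 ≤ 1077 < 4112 = q_3, so the answer is 16480/513.

16480/513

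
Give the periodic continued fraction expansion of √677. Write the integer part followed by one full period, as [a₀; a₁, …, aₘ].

[26; 52]

a₀ = ⌊√677⌋ = 26.
With m₀=0, d₀=1 and mₖ₊₁ = dₖaₖ − mₖ, dₖ₊₁ = (n − mₖ₊₁²)/dₖ, aₖ₊₁ = ⌊(a₀+mₖ₊₁)/dₖ₊₁⌋:
  k=1: m=26, d=1, a=52
d=1 and a=2a₀=52 at k=1, so the next step gives (m, d) = (26, 1) again — its k=1 value — and the period has length 1.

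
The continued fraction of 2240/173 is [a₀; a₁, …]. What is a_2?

2240 = 12·173 + 164   →  a_0 = 12
173 = 1·164 + 9   →  a_1 = 1
164 = 18·9 + 2   →  a_2 = 18

18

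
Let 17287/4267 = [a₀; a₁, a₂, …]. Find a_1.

19

17287 = 4·4267 + 219   →  a_0 = 4
4267 = 19·219 + 106   →  a_1 = 19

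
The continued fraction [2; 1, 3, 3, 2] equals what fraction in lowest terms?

Using pₖ = aₖpₖ₋₁ + pₖ₋₂ and qₖ = aₖqₖ₋₁ + qₖ₋₂:
  k=0: a=2, p=2, q=1
  k=1: a=1, p=3, q=1
  k=2: a=3, p=11, q=4
  k=3: a=3, p=36, q=13
  k=4: a=2, p=83, q=30

83/30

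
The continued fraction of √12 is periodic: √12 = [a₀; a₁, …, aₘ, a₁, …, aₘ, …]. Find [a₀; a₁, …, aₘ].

a₀ = ⌊√12⌋ = 3.
With m₀=0, d₀=1 and mₖ₊₁ = dₖaₖ − mₖ, dₖ₊₁ = (n − mₖ₊₁²)/dₖ, aₖ₊₁ = ⌊(a₀+mₖ₊₁)/dₖ₊₁⌋:
  k=1: m=3, d=3, a=2
  k=2: m=3, d=1, a=6
d=1 and a=2a₀=6 at k=2, so the next step gives (m, d) = (3, 3) again — its k=1 value — and the period has length 2.

[3; 2, 6]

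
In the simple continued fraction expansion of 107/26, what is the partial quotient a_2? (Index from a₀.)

107 = 4·26 + 3   →  a_0 = 4
26 = 8·3 + 2   →  a_1 = 8
3 = 1·2 + 1   →  a_2 = 1

1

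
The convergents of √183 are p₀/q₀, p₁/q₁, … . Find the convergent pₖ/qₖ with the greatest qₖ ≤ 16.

√183 = [13; 1, 1, 8, 1, 1, 26, …] (period length 6).
Convergents:
  p_0/q_0 = 13/1
  p_1/q_1 = 14/1
  p_2/q_2 = 27/2
  p_3/q_3 = 230/17
q_2 = 2 ≤ 16 < 17 = q_3, so the answer is 27/2.

27/2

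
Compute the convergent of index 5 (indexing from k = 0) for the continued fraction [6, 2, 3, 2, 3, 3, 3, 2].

Using pₖ = aₖpₖ₋₁ + pₖ₋₂, qₖ = aₖqₖ₋₁ + qₖ₋₂ (with p₋₁=1, p₋₂=0, q₋₁=0, q₋₂=1):
  k=0: a=6, p=6, q=1
  k=1: a=2, p=13, q=2
  k=2: a=3, p=45, q=7
  k=3: a=2, p=103, q=16
  k=4: a=3, p=354, q=55
  k=5: a=3, p=1165, q=181

1165/181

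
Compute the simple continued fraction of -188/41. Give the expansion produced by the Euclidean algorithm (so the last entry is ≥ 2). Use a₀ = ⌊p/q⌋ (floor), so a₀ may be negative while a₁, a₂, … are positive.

-188 = -5*41 + 17
41 = 2*17 + 7
17 = 2*7 + 3
7 = 2*3 + 1
3 = 3*1 + 0  (stop)
So -188/41 = [-5; 2, 2, 2, 3].

[-5; 2, 2, 2, 3]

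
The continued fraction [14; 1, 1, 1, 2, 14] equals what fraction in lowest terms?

1682/115

Fold from the inside: start with 14/1.
  2 + 1/14 = 29/14
  1 + 14/29 = 43/29
  1 + 29/43 = 72/43
  1 + 43/72 = 115/72
  14 + 72/115 = 1682/115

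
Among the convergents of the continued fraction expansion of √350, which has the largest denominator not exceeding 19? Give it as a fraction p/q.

√350 = [18; 1, 2, 2, 2, 1, 36, …] (period length 6).
Convergents:
  p_0/q_0 = 18/1
  p_1/q_1 = 19/1
  p_2/q_2 = 56/3
  p_3/q_3 = 131/7
  p_4/q_4 = 318/17
  p_5/q_5 = 449/24
q_4 = 17 ≤ 19 < 24 = q_5, so the answer is 318/17.

318/17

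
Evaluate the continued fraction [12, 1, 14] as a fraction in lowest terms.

Fold from the inside: start with 14/1.
  1 + 1/14 = 15/14
  12 + 14/15 = 194/15

194/15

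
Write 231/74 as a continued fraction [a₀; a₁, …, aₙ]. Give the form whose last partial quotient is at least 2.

[3; 8, 4, 2]

231 = 3·74 + 9
74 = 8·9 + 2
9 = 4·2 + 1
2 = 2·1 + 0  (stop)
So 231/74 = [3; 8, 4, 2].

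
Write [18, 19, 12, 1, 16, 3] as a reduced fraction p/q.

231775/12839

Fold from the inside: start with 3/1.
  16 + 1/3 = 49/3
  1 + 3/49 = 52/49
  12 + 49/52 = 673/52
  19 + 52/673 = 12839/673
  18 + 673/12839 = 231775/12839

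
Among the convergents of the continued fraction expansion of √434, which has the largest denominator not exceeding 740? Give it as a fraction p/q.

√434 = [20; 1, 4, 1, 40, …] (period length 4).
Convergents:
  p_0/q_0 = 20/1
  p_1/q_1 = 21/1
  p_2/q_2 = 104/5
  p_3/q_3 = 125/6
  p_4/q_4 = 5104/245
  p_5/q_5 = 5229/251
  p_6/q_6 = 26020/1249
q_5 = 251 ≤ 740 < 1249 = q_6, so the answer is 5229/251.

5229/251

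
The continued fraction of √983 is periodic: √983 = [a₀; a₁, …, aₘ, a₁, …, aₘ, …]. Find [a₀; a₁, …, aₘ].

a₀ = ⌊√983⌋ = 31.
With m₀=0, d₀=1 and mₖ₊₁ = dₖaₖ − mₖ, dₖ₊₁ = (n − mₖ₊₁²)/dₖ, aₖ₊₁ = ⌊(a₀+mₖ₊₁)/dₖ₊₁⌋:
  k=1: m=31, d=22, a=2
  k=2: m=13, d=37, a=1
  k=3: m=24, d=11, a=5
  k=4: m=31, d=2, a=31
  k=5: m=31, d=11, a=5
  k=6: m=24, d=37, a=1
  k=7: m=13, d=22, a=2
  k=8: m=31, d=1, a=62
d=1 and a=2a₀=62 at k=8, so the next step gives (m, d) = (31, 22) again — its k=1 value — and the period has length 8.

[31; 2, 1, 5, 31, 5, 1, 2, 62]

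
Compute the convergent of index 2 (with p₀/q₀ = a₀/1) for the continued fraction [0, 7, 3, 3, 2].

3/22

Using pₖ = aₖpₖ₋₁ + pₖ₋₂, qₖ = aₖqₖ₋₁ + qₖ₋₂ (with p₋₁=1, p₋₂=0, q₋₁=0, q₋₂=1):
  k=0: a=0, p=0, q=1
  k=1: a=7, p=1, q=7
  k=2: a=3, p=3, q=22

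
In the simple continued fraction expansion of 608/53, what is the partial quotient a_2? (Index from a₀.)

608 = 11·53 + 25   →  a_0 = 11
53 = 2·25 + 3   →  a_1 = 2
25 = 8·3 + 1   →  a_2 = 8

8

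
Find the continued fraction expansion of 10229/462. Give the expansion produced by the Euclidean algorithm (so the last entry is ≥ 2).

[22; 7, 9, 3, 2]

10229 = 22·462 + 65
462 = 7·65 + 7
65 = 9·7 + 2
7 = 3·2 + 1
2 = 2·1 + 0  (stop)
So 10229/462 = [22; 7, 9, 3, 2].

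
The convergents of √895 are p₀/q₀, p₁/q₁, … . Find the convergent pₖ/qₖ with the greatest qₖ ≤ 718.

21151/707

√895 = [29; 1, 10, 1, 58, …] (period length 4).
Convergents:
  p_0/q_0 = 29/1
  p_1/q_1 = 30/1
  p_2/q_2 = 329/11
  p_3/q_3 = 359/12
  p_4/q_4 = 21151/707
  p_5/q_5 = 21510/719
q_4 = 707 ≤ 718 < 719 = q_5, so the answer is 21151/707.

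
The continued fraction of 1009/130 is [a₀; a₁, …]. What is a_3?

1009 = 7·130 + 99   →  a_0 = 7
130 = 1·99 + 31   →  a_1 = 1
99 = 3·31 + 6   →  a_2 = 3
31 = 5·6 + 1   →  a_3 = 5

5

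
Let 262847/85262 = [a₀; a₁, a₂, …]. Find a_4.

10

262847 = 3·85262 + 7061   →  a_0 = 3
85262 = 12·7061 + 530   →  a_1 = 12
7061 = 13·530 + 171   →  a_2 = 13
530 = 3·171 + 17   →  a_3 = 3
171 = 10·17 + 1   →  a_4 = 10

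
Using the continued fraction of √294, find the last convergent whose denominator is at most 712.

4801/280

√294 = [17; 6, 1, 4, 1, 6, 34, …] (period length 6).
Convergents:
  p_0/q_0 = 17/1
  p_1/q_1 = 103/6
  p_2/q_2 = 120/7
  p_3/q_3 = 583/34
  p_4/q_4 = 703/41
  p_5/q_5 = 4801/280
  p_6/q_6 = 163937/9561
q_5 = 280 ≤ 712 < 9561 = q_6, so the answer is 4801/280.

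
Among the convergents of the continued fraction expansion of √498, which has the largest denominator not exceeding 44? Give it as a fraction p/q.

√498 = [22; 3, 6, 22, 6, 3, 44, …] (period length 6).
Convergents:
  p_0/q_0 = 22/1
  p_1/q_1 = 67/3
  p_2/q_2 = 424/19
  p_3/q_3 = 9395/421
q_2 = 19 ≤ 44 < 421 = q_3, so the answer is 424/19.

424/19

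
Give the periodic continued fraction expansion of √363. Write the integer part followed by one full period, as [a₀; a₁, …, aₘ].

[19; 19, 38]

a₀ = ⌊√363⌋ = 19.
With m₀=0, d₀=1 and mₖ₊₁ = dₖaₖ − mₖ, dₖ₊₁ = (n − mₖ₊₁²)/dₖ, aₖ₊₁ = ⌊(a₀+mₖ₊₁)/dₖ₊₁⌋:
  k=1: m=19, d=2, a=19
  k=2: m=19, d=1, a=38
d=1 and a=2a₀=38 at k=2, so the next step gives (m, d) = (19, 2) again — its k=1 value — and the period has length 2.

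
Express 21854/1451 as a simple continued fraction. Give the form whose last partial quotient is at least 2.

[15; 16, 3, 3, 2, 1, 2]

21854 = 15*1451 + 89
1451 = 16*89 + 27
89 = 3*27 + 8
27 = 3*8 + 3
8 = 2*3 + 2
3 = 1*2 + 1
2 = 2*1 + 0  (stop)
So 21854/1451 = [15; 16, 3, 3, 2, 1, 2].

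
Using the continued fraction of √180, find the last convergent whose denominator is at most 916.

√180 = [13; 2, 2, 2, 26, …] (period length 4).
Convergents:
  p_0/q_0 = 13/1
  p_1/q_1 = 27/2
  p_2/q_2 = 67/5
  p_3/q_3 = 161/12
  p_4/q_4 = 4253/317
  p_5/q_5 = 8667/646
  p_6/q_6 = 21587/1609
q_5 = 646 ≤ 916 < 1609 = q_6, so the answer is 8667/646.

8667/646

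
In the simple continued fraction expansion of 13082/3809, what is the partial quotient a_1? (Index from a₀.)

2

13082 = 3·3809 + 1655   →  a_0 = 3
3809 = 2·1655 + 499   →  a_1 = 2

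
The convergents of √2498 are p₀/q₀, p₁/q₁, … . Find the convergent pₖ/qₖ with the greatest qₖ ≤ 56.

2499/50

√2498 = [49; 1, 48, 1, 98, …] (period length 4).
Convergents:
  p_0/q_0 = 49/1
  p_1/q_1 = 50/1
  p_2/q_2 = 2449/49
  p_3/q_3 = 2499/50
  p_4/q_4 = 247351/4949
q_3 = 50 ≤ 56 < 4949 = q_4, so the answer is 2499/50.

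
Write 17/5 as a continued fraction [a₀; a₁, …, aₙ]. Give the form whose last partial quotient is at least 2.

17 = 3·5 + 2
5 = 2·2 + 1
2 = 2·1 + 0  (stop)
So 17/5 = [3; 2, 2].

[3; 2, 2]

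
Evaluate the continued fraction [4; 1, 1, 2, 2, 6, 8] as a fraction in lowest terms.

2879/628

Using pₖ = aₖpₖ₋₁ + pₖ₋₂ and qₖ = aₖqₖ₋₁ + qₖ₋₂:
  k=0: a=4, p=4, q=1
  k=1: a=1, p=5, q=1
  k=2: a=1, p=9, q=2
  k=3: a=2, p=23, q=5
  k=4: a=2, p=55, q=12
  k=5: a=6, p=353, q=77
  k=6: a=8, p=2879, q=628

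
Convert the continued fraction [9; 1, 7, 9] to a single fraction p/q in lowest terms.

721/73

Fold from the inside: start with 9/1.
  7 + 1/9 = 64/9
  1 + 9/64 = 73/64
  9 + 64/73 = 721/73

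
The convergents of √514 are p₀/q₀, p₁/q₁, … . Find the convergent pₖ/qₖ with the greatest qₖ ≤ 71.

1519/67

√514 = [22; 1, 2, 22, 2, 1, 44, …] (period length 6).
Convergents:
  p_0/q_0 = 22/1
  p_1/q_1 = 23/1
  p_2/q_2 = 68/3
  p_3/q_3 = 1519/67
  p_4/q_4 = 3106/137
q_3 = 67 ≤ 71 < 137 = q_4, so the answer is 1519/67.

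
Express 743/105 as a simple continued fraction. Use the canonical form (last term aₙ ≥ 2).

[7; 13, 8]

743 = 7×105 + 8
105 = 13×8 + 1
8 = 8×1 + 0  (stop)
So 743/105 = [7; 13, 8].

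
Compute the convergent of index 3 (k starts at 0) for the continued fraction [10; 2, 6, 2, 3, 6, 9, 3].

293/28

Using pₖ = aₖpₖ₋₁ + pₖ₋₂, qₖ = aₖqₖ₋₁ + qₖ₋₂ (with p₋₁=1, p₋₂=0, q₋₁=0, q₋₂=1):
  k=0: a=10, p=10, q=1
  k=1: a=2, p=21, q=2
  k=2: a=6, p=136, q=13
  k=3: a=2, p=293, q=28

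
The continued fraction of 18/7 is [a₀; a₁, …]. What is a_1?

1

18 = 2·7 + 4   →  a_0 = 2
7 = 1·4 + 3   →  a_1 = 1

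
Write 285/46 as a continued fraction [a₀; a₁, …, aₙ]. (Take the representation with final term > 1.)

285 = 6·46 + 9
46 = 5·9 + 1
9 = 9·1 + 0  (stop)
So 285/46 = [6; 5, 9].

[6; 5, 9]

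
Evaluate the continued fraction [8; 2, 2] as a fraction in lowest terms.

Using pₖ = aₖpₖ₋₁ + pₖ₋₂ and qₖ = aₖqₖ₋₁ + qₖ₋₂:
  k=0: a=8, p=8, q=1
  k=1: a=2, p=17, q=2
  k=2: a=2, p=42, q=5

42/5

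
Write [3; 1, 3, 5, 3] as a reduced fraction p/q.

Using pₖ = aₖpₖ₋₁ + pₖ₋₂ and qₖ = aₖqₖ₋₁ + qₖ₋₂:
  k=0: a=3, p=3, q=1
  k=1: a=1, p=4, q=1
  k=2: a=3, p=15, q=4
  k=3: a=5, p=79, q=21
  k=4: a=3, p=252, q=67

252/67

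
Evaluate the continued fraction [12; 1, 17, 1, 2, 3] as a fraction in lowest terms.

Fold from the inside: start with 3/1.
  2 + 1/3 = 7/3
  1 + 3/7 = 10/7
  17 + 7/10 = 177/10
  1 + 10/177 = 187/177
  12 + 177/187 = 2421/187

2421/187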